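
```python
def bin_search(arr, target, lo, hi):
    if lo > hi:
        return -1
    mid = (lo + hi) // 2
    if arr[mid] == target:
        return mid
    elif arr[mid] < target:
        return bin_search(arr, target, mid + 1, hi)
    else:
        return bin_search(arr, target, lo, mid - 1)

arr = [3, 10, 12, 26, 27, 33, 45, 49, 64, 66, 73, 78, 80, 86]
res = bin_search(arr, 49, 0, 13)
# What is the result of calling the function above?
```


bin_search(arr, 49, 0, 13)
lo=0, hi=13, mid=6, arr[mid]=45
45 < 49, search right half
lo=7, hi=13, mid=10, arr[mid]=73
73 > 49, search left half
lo=7, hi=9, mid=8, arr[mid]=64
64 > 49, search left half
lo=7, hi=7, mid=7, arr[mid]=49
arr[7] == 49, found at index 7
= 7


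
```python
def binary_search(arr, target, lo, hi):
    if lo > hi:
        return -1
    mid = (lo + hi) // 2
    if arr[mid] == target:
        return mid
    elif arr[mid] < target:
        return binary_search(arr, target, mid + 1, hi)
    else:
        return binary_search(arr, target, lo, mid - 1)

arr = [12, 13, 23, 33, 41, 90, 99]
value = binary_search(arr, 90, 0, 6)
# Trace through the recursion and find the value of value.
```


binary_search(arr, 90, 0, 6)
lo=0, hi=6, mid=3, arr[mid]=33
33 < 90, search right half
lo=4, hi=6, mid=5, arr[mid]=90
arr[5] == 90, found at index 5
= 5


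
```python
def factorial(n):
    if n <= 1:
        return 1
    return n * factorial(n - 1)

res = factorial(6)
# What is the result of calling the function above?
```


factorial(6)
= 6 * factorial(5)
= 6 * 5 * factorial(4)
= 6 * 5 * 4 * factorial(3)
= 6 * 5 * 4 * 3 * factorial(2)
= 6 * 5 * 4 * 3 * 2 * factorial(1)
= 6 * 5 * 4 * 3 * 2 * 1
= 720


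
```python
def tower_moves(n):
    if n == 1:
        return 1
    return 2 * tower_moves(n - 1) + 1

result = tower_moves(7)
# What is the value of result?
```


tower_moves(7)
= 2 * tower_moves(6) + 1
= 2 * (2 * tower_moves(5) + 1) + 1
= 2 * (2 * (2 * tower_moves(4) + 1) + 1) + 1
= 2 * (2 * (2 * (2 * tower_moves(3) + 1) + 1) + 1) + 1
= 2 * (2 * (2 * (2 * (2 * tower_moves(2) + 1) + 1) + 1) + 1) + 1
= 2 * (2 * (2 * (2 * (2 * (2 * tower_moves(1) + 1) + 1) + 1) + 1) + 1) + 1
Now compute bottom-up:
tower_moves(1) = 1
tower_moves(2) = 2 * 1 + 1 = 3
tower_moves(3) = 2 * 3 + 1 = 7
tower_moves(4) = 2 * 7 + 1 = 15
tower_moves(5) = 2 * 15 + 1 = 31
tower_moves(6) = 2 * 31 + 1 = 63
tower_moves(7) = 2 * 63 + 1 = 127
= 127


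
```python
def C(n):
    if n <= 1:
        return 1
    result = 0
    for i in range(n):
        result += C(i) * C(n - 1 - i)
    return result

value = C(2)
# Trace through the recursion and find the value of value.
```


C(2)
= sum of C(i) * C(2-1-i) for i in 0..1
  C(0)*C(1) = 1*1 = 1
  C(1)*C(0) = 1*1 = 1
= 1 + 1
= 2


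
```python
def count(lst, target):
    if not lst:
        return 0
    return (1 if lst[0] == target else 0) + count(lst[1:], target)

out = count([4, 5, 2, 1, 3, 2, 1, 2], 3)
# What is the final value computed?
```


count([4, 5, 2, 1, 3, 2, 1, 2], 3)
lst[0]=4 != 3: 0 + count([5, 2, 1, 3, 2, 1, 2], 3)
lst[0]=5 != 3: 0 + count([2, 1, 3, 2, 1, 2], 3)
lst[0]=2 != 3: 0 + count([1, 3, 2, 1, 2], 3)
lst[0]=1 != 3: 0 + count([3, 2, 1, 2], 3)
lst[0]=3 == 3: 1 + count([2, 1, 2], 3)
lst[0]=2 != 3: 0 + count([1, 2], 3)
lst[0]=1 != 3: 0 + count([2], 3)
lst[0]=2 != 3: 0 + count([], 3)
= 1


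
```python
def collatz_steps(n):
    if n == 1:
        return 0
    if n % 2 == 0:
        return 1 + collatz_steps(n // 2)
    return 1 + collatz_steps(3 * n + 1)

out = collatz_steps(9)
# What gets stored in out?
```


collatz_steps(9)
9 is odd -> 3*9+1 = 28 -> collatz_steps(28)
28 is even -> collatz_steps(14)
14 is even -> collatz_steps(7)
7 is odd -> 3*7+1 = 22 -> collatz_steps(22)
22 is even -> collatz_steps(11)
11 is odd -> 3*11+1 = 34 -> collatz_steps(34)
34 is even -> collatz_steps(17)
17 is odd -> 3*17+1 = 52 -> collatz_steps(52)
52 is even -> collatz_steps(26)
26 is even -> collatz_steps(13)
13 is odd -> 3*13+1 = 40 -> collatz_steps(40)
40 is even -> collatz_steps(20)
20 is even -> collatz_steps(10)
10 is even -> collatz_steps(5)
5 is odd -> 3*5+1 = 16 -> collatz_steps(16)
16 is even -> collatz_steps(8)
8 is even -> collatz_steps(4)
4 is even -> collatz_steps(2)
2 is even -> collatz_steps(1)
Reached 1 after 19 steps
= 19


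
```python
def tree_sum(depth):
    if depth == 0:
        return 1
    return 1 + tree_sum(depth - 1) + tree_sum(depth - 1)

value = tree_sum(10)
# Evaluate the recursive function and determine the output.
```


tree_sum(10)
= 1 + tree_sum(9) + tree_sum(9)
= 1 + 2 * tree_sum(9)
tree_sum(k) = 2^(k+1) - 1
tree_sum(0) = 1
tree_sum(1) = 3
tree_sum(2) = 7
tree_sum(3) = 15
tree_sum(4) = 31
tree_sum(10) = 2^11 - 1 = 2047


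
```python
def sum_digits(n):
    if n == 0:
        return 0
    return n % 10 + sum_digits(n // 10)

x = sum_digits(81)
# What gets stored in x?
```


sum_digits(81)
= 1 + sum_digits(8)
= 1 + 8 + sum_digits(0)
= 1 + 8 + 0
= 9


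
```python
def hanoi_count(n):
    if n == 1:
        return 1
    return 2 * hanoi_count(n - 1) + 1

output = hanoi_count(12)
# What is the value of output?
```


hanoi_count(12)
= 2 * hanoi_count(11) + 1
= 2 * (2 * hanoi_count(10) + 1) + 1
= 2 * (2 * (2 * hanoi_count(9) + 1) + 1) + 1
= 2 * (2 * (2 * (2 * hanoi_count(8) + 1) + 1) + 1) + 1
= 2 * (2 * (2 * (2 * (2 * hanoi_count(7) + 1) + 1) + 1) + 1) + 1
= 2 * (2 * (2 * (2 * (2 * (2 * hanoi_count(6) + 1) + 1) + 1) + 1) + 1) + 1
= 2 * (2 * (2 * (2 * (2 * (2 * (2 * hanoi_count(5) + 1) + 1) + 1) + 1) + 1) + 1) + 1
= 2 * (2 * (2 * (2 * (2 * (2 * (2 * (2 * hanoi_count(4) + 1) + 1) + 1) + 1) + 1) + 1) + 1) + 1
= 2 * (2 * (2 * (2 * (2 * (2 * (2 * (2 * (2 * hanoi_count(3) + 1) + 1) + 1) + 1) + 1) + 1) + 1) + 1) + 1
= 2 * (2 * (2 * (2 * (2 * (2 * (2 * (2 * (2 * (2 * hanoi_count(2) + 1) + 1) + 1) + 1) + 1) + 1) + 1) + 1) + 1) + 1
= 2 * (2 * (2 * (2 * (2 * (2 * (2 * (2 * (2 * (2 * (2 * hanoi_count(1) + 1) + 1) + 1) + 1) + 1) + 1) + 1) + 1) + 1) + 1) + 1
Now compute bottom-up:
hanoi_count(1) = 1
hanoi_count(2) = 2 * 1 + 1 = 3
hanoi_count(3) = 2 * 3 + 1 = 7
hanoi_count(4) = 2 * 7 + 1 = 15
hanoi_count(5) = 2 * 15 + 1 = 31
hanoi_count(6) = 2 * 31 + 1 = 63
hanoi_count(7) = 2 * 63 + 1 = 127
hanoi_count(8) = 2 * 127 + 1 = 255
hanoi_count(9) = 2 * 255 + 1 = 511
hanoi_count(10) = 2 * 511 + 1 = 1023
hanoi_count(11) = 2 * 1023 + 1 = 2047
hanoi_count(12) = 2 * 2047 + 1 = 4095
= 4095


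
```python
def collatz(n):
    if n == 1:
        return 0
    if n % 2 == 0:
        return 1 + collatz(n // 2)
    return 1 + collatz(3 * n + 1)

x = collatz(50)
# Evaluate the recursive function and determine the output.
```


collatz(50)
50 is even -> collatz(25)
25 is odd -> 3*25+1 = 76 -> collatz(76)
76 is even -> collatz(38)
38 is even -> collatz(19)
19 is odd -> 3*19+1 = 58 -> collatz(58)
58 is even -> collatz(29)
29 is odd -> 3*29+1 = 88 -> collatz(88)
88 is even -> collatz(44)
44 is even -> collatz(22)
22 is even -> collatz(11)
11 is odd -> 3*11+1 = 34 -> collatz(34)
34 is even -> collatz(17)
17 is odd -> 3*17+1 = 52 -> collatz(52)
52 is even -> collatz(26)
26 is even -> collatz(13)
13 is odd -> 3*13+1 = 40 -> collatz(40)
40 is even -> collatz(20)
20 is even -> collatz(10)
10 is even -> collatz(5)
5 is odd -> 3*5+1 = 16 -> collatz(16)
16 is even -> collatz(8)
8 is even -> collatz(4)
4 is even -> collatz(2)
2 is even -> collatz(1)
Reached 1 after 24 steps
= 24


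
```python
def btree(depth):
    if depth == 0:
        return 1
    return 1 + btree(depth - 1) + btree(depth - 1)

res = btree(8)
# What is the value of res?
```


btree(8)
= 1 + btree(7) + btree(7)
= 1 + 2 * btree(7)
btree(k) = 2^(k+1) - 1
btree(0) = 1
btree(1) = 3
btree(2) = 7
btree(3) = 15
btree(4) = 31
btree(8) = 2^9 - 1 = 511


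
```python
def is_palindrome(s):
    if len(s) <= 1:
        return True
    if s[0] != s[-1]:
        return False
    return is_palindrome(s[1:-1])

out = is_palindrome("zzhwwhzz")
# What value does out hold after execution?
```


is_palindrome("zzhwwhzz")
"zzhwwhzz": s[0]='z' == s[-1]='z' -> is_palindrome("zhwwhz")
"zhwwhz": s[0]='z' == s[-1]='z' -> is_palindrome("hwwh")
"hwwh": s[0]='h' == s[-1]='h' -> is_palindrome("ww")
"ww": s[0]='w' == s[-1]='w' -> is_palindrome("")
"": len <= 1 -> True
= True


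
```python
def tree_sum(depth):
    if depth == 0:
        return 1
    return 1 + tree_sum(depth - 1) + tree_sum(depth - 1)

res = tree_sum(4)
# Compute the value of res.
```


tree_sum(4)
= 1 + tree_sum(3) + tree_sum(3)
= 1 + 2 * tree_sum(3)
tree_sum(k) = 2^(k+1) - 1
tree_sum(0) = 1
tree_sum(1) = 3
tree_sum(2) = 7
tree_sum(3) = 15
tree_sum(4) = 31
tree_sum(4) = 2^5 - 1 = 31


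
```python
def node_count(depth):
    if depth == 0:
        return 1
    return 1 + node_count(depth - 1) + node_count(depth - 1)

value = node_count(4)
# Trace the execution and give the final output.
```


node_count(4)
= 1 + node_count(3) + node_count(3)
= 1 + 2 * node_count(3)
node_count(k) = 2^(k+1) - 1
node_count(0) = 1
node_count(1) = 3
node_count(2) = 7
node_count(3) = 15
node_count(4) = 31
node_count(4) = 2^5 - 1 = 31


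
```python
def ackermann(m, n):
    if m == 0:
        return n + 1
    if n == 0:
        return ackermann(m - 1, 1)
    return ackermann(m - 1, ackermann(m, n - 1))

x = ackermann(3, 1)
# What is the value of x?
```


ackermann(3, 1)
= ackermann(2, ackermann(3, 0))
First compute ackermann(3, 0) = 5
= ackermann(2, 5)
= 13


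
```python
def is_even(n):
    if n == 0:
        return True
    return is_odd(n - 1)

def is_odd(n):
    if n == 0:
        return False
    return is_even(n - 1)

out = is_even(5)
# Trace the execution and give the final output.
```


is_even(5)
= is_odd(4)
= is_even(3)
= is_odd(2)
= is_even(1)
= is_odd(0)
n == 0: return False
= False


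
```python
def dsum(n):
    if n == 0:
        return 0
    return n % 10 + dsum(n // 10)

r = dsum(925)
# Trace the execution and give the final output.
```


dsum(925)
= 5 + dsum(92)
= 5 + 2 + dsum(9)
= 5 + 2 + 9 + dsum(0)
= 5 + 2 + 9 + 0
= 16


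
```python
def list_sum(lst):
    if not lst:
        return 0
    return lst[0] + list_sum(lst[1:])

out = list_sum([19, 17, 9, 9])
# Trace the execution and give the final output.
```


list_sum([19, 17, 9, 9])
= 19 + list_sum([17, 9, 9])
= 19 + 17 + list_sum([9, 9])
= 19 + 17 + 9 + list_sum([9])
= 19 + 17 + 9 + 9 + list_sum([])
= 19 + 17 + 9 + 9 + 0
= 54


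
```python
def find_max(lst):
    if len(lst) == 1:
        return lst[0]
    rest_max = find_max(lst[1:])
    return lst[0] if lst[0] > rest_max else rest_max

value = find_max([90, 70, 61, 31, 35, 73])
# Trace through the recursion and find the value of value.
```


find_max([90, 70, 61, 31, 35, 73])
= compare 90 with find_max([70, 61, 31, 35, 73])
= compare 70 with find_max([61, 31, 35, 73])
= compare 61 with find_max([31, 35, 73])
= compare 31 with find_max([35, 73])
= compare 35 with find_max([73])
Base: find_max([73]) = 73
compare 35 with 73: max = 73
compare 31 with 73: max = 73
compare 61 with 73: max = 73
compare 70 with 73: max = 73
compare 90 with 73: max = 90
= 90


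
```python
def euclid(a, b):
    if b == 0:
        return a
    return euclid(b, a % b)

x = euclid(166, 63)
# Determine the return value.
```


euclid(166, 63)
= euclid(63, 166 % 63) = euclid(63, 40)
= euclid(40, 63 % 40) = euclid(40, 23)
= euclid(23, 40 % 23) = euclid(23, 17)
= euclid(17, 23 % 17) = euclid(17, 6)
= euclid(6, 17 % 6) = euclid(6, 5)
= euclid(5, 6 % 5) = euclid(5, 1)
= euclid(1, 5 % 1) = euclid(1, 0)
b == 0, return a = 1


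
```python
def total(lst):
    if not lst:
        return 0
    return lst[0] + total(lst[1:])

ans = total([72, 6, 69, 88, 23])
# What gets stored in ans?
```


total([72, 6, 69, 88, 23])
= 72 + total([6, 69, 88, 23])
= 72 + 6 + total([69, 88, 23])
= 72 + 6 + 69 + total([88, 23])
= 72 + 6 + 69 + 88 + total([23])
= 72 + 6 + 69 + 88 + 23 + total([])
= 72 + 6 + 69 + 88 + 23 + 0
= 258


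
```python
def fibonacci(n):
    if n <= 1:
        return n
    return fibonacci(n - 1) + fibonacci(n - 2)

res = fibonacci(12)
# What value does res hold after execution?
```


fibonacci(12)
= fibonacci(11) + fibonacci(10)
= (fibonacci(10) + fibonacci(9)) + fibonacci(10)
Computing bottom-up: fibonacci(0)=0, fibonacci(1)=1, fibonacci(2)=1, fibonacci(3)=2, fibonacci(4)=3, fibonacci(5)=5, fibonacci(6)=8, fibonacci(7)=13, fibonacci(8)=21, fibonacci(9)=34, fibonacci(10)=55, fibonacci(11)=89, fibonacci(12)=144
= 144


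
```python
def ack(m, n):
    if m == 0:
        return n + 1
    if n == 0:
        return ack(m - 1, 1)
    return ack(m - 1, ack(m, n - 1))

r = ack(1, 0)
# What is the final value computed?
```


ack(1, 0)
n == 0: return ack(0, 1)
= ack(0, 1) = 2
= 2


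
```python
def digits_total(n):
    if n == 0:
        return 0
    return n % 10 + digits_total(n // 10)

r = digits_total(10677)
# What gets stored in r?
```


digits_total(10677)
= 7 + digits_total(1067)
= 7 + 7 + digits_total(106)
= 7 + 7 + 6 + digits_total(10)
= 7 + 7 + 6 + 0 + digits_total(1)
= 7 + 7 + 6 + 0 + 1 + digits_total(0)
= 7 + 7 + 6 + 0 + 1 + 0
= 21


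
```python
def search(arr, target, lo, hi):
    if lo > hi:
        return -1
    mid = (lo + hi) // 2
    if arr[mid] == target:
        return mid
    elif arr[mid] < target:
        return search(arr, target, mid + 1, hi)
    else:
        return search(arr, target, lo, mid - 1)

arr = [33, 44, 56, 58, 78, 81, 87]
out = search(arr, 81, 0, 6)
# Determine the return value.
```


search(arr, 81, 0, 6)
lo=0, hi=6, mid=3, arr[mid]=58
58 < 81, search right half
lo=4, hi=6, mid=5, arr[mid]=81
arr[5] == 81, found at index 5
= 5


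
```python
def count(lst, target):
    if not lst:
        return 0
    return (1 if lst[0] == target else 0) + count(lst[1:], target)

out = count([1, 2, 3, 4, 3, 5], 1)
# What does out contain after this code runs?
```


count([1, 2, 3, 4, 3, 5], 1)
lst[0]=1 == 1: 1 + count([2, 3, 4, 3, 5], 1)
lst[0]=2 != 1: 0 + count([3, 4, 3, 5], 1)
lst[0]=3 != 1: 0 + count([4, 3, 5], 1)
lst[0]=4 != 1: 0 + count([3, 5], 1)
lst[0]=3 != 1: 0 + count([5], 1)
lst[0]=5 != 1: 0 + count([], 1)
= 1


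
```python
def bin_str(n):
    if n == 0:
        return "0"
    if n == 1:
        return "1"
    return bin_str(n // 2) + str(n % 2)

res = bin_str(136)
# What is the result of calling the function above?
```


bin_str(136)
= bin_str(68) + "0"
= bin_str(34) + "0" + "0"
= bin_str(17) + "0" + "0" + "0"
= bin_str(8) + "1" + "0" + "0" + "0"
= bin_str(4) + "0" + "1" + "0" + "0" + "0"
= bin_str(2) + "0" + "0" + "1" + "0" + "0" + "0"
= bin_str(1) + "0" + "0" + "0" + "1" + "0" + "0" + "0"
= "1" + "0" + "0" + "0" + "1" + "0" + "0" + "0"
= "10001000"


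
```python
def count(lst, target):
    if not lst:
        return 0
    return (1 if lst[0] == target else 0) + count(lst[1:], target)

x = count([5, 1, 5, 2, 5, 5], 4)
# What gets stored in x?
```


count([5, 1, 5, 2, 5, 5], 4)
lst[0]=5 != 4: 0 + count([1, 5, 2, 5, 5], 4)
lst[0]=1 != 4: 0 + count([5, 2, 5, 5], 4)
lst[0]=5 != 4: 0 + count([2, 5, 5], 4)
lst[0]=2 != 4: 0 + count([5, 5], 4)
lst[0]=5 != 4: 0 + count([5], 4)
lst[0]=5 != 4: 0 + count([], 4)
= 0


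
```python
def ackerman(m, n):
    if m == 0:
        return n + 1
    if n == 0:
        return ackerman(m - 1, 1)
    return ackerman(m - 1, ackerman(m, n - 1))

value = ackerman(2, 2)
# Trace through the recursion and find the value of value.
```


ackerman(2, 2)
= ackerman(1, ackerman(2, 1))
First compute ackerman(2, 1) = 5
= ackerman(1, 5)
= 7


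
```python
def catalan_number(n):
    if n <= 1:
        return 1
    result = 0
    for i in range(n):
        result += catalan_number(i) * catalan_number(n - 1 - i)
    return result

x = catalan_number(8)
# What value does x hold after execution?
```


catalan_number(8)
= sum of catalan_number(i) * catalan_number(8-1-i) for i in 0..7
First compute sub-values bottom-up:
  catalan_number(0) = 1, catalan_number(1) = 1
  catalan_number(2) = 1*1 + 1*1 = 2
  catalan_number(3) = 1*2 + 1*1 + 2*1 = 5
  catalan_number(4) = 1*5 + 1*2 + 2*1 + 5*1 = 14
  catalan_number(5) = 1*14 + 1*5 + 2*2 + 5*1 + 14*1 = 42
  catalan_number(6) = 1*42 + 1*14 + 2*5 + 5*2 + 14*1 + 42*1 = 132
  catalan_number(7) = 1*132 + 1*42 + 2*14 + 5*5 + 14*2 + 42*1 + 132*1 = 429
Now catalan_number(8):
  catalan_number(0)*catalan_number(7) = 1*429 = 429
  catalan_number(1)*catalan_number(6) = 1*132 = 132
  catalan_number(2)*catalan_number(5) = 2*42 = 84
  catalan_number(3)*catalan_number(4) = 5*14 = 70
  catalan_number(4)*catalan_number(3) = 14*5 = 70
  catalan_number(5)*catalan_number(2) = 42*2 = 84
  catalan_number(6)*catalan_number(1) = 132*1 = 132
  catalan_number(7)*catalan_number(0) = 429*1 = 429
= 429 + 132 + 84 + 70 + 70 + 84 + 132 + 429
= 1430


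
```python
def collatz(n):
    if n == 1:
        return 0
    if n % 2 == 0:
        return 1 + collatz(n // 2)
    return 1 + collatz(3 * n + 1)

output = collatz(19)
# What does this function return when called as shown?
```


collatz(19)
19 is odd -> 3*19+1 = 58 -> collatz(58)
58 is even -> collatz(29)
29 is odd -> 3*29+1 = 88 -> collatz(88)
88 is even -> collatz(44)
44 is even -> collatz(22)
22 is even -> collatz(11)
11 is odd -> 3*11+1 = 34 -> collatz(34)
34 is even -> collatz(17)
17 is odd -> 3*17+1 = 52 -> collatz(52)
52 is even -> collatz(26)
26 is even -> collatz(13)
13 is odd -> 3*13+1 = 40 -> collatz(40)
40 is even -> collatz(20)
20 is even -> collatz(10)
10 is even -> collatz(5)
5 is odd -> 3*5+1 = 16 -> collatz(16)
16 is even -> collatz(8)
8 is even -> collatz(4)
4 is even -> collatz(2)
2 is even -> collatz(1)
Reached 1 after 20 steps
= 20


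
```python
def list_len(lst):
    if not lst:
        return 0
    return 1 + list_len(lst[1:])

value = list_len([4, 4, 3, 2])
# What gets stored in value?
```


list_len([4, 4, 3, 2])
= 1 + list_len([4, 3, 2])
= 1 + 1 + list_len([3, 2])
= 1 + 1 + 1 + list_len([2])
= 1 + 1 + 1 + 1 + list_len([])
= 1 + 1 + 1 + 1 + 0
= 4


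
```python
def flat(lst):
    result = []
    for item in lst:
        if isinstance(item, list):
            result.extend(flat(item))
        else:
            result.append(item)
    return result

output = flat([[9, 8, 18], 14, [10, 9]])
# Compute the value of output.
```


flat([[9, 8, 18], 14, [10, 9]])
Processing each element:
  [9, 8, 18] is a list -> flat recursively -> [9, 8, 18]
  14 is not a list -> append 14
  [10, 9] is a list -> flat recursively -> [10, 9]
= [9, 8, 18, 14, 10, 9]


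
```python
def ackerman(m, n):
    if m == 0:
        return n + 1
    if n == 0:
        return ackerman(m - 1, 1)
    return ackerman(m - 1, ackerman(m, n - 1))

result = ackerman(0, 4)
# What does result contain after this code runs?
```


ackerman(0, 4)
m == 0: return 4 + 1 = 5
= 5


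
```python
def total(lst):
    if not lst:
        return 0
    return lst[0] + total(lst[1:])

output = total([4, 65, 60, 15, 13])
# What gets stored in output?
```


total([4, 65, 60, 15, 13])
= 4 + total([65, 60, 15, 13])
= 4 + 65 + total([60, 15, 13])
= 4 + 65 + 60 + total([15, 13])
= 4 + 65 + 60 + 15 + total([13])
= 4 + 65 + 60 + 15 + 13 + total([])
= 4 + 65 + 60 + 15 + 13 + 0
= 157


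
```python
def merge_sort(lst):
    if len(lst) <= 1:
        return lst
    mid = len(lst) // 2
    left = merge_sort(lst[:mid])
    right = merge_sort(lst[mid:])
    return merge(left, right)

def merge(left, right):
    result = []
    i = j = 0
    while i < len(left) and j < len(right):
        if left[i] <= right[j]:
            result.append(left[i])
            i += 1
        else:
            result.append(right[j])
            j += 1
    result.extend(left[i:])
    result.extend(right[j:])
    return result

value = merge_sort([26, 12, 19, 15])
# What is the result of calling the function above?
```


merge_sort([26, 12, 19, 15])
Split into [26, 12] and [19, 15]
Left sorted: [12, 26]
Right sorted: [15, 19]
Merge [12, 26] and [15, 19]
= [12, 15, 19, 26]


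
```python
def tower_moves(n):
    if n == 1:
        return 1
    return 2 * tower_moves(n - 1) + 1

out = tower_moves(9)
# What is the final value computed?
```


tower_moves(9)
= 2 * tower_moves(8) + 1
= 2 * (2 * tower_moves(7) + 1) + 1
= 2 * (2 * (2 * tower_moves(6) + 1) + 1) + 1
= 2 * (2 * (2 * (2 * tower_moves(5) + 1) + 1) + 1) + 1
= 2 * (2 * (2 * (2 * (2 * tower_moves(4) + 1) + 1) + 1) + 1) + 1
= 2 * (2 * (2 * (2 * (2 * (2 * tower_moves(3) + 1) + 1) + 1) + 1) + 1) + 1
= 2 * (2 * (2 * (2 * (2 * (2 * (2 * tower_moves(2) + 1) + 1) + 1) + 1) + 1) + 1) + 1
= 2 * (2 * (2 * (2 * (2 * (2 * (2 * (2 * tower_moves(1) + 1) + 1) + 1) + 1) + 1) + 1) + 1) + 1
Now compute bottom-up:
tower_moves(1) = 1
tower_moves(2) = 2 * 1 + 1 = 3
tower_moves(3) = 2 * 3 + 1 = 7
tower_moves(4) = 2 * 7 + 1 = 15
tower_moves(5) = 2 * 15 + 1 = 31
tower_moves(6) = 2 * 31 + 1 = 63
tower_moves(7) = 2 * 63 + 1 = 127
tower_moves(8) = 2 * 127 + 1 = 255
tower_moves(9) = 2 * 255 + 1 = 511
= 511


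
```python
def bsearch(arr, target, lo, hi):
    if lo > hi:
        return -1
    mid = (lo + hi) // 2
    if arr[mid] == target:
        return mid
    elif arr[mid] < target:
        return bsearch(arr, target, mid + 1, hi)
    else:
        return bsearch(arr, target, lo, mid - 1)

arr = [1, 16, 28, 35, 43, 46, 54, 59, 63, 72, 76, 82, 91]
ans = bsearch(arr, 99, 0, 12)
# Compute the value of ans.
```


bsearch(arr, 99, 0, 12)
lo=0, hi=12, mid=6, arr[mid]=54
54 < 99, search right half
lo=7, hi=12, mid=9, arr[mid]=72
72 < 99, search right half
lo=10, hi=12, mid=11, arr[mid]=82
82 < 99, search right half
lo=12, hi=12, mid=12, arr[mid]=91
91 < 99, search right half
lo > hi, target not found, return -1
= -1


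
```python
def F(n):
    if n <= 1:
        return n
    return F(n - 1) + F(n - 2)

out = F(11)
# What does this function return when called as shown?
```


F(11)
= F(10) + F(9)
= (F(9) + F(8)) + F(9)
Computing bottom-up: F(0)=0, F(1)=1, F(2)=1, F(3)=2, F(4)=3, F(5)=5, F(6)=8, F(7)=13, F(8)=21, F(9)=34, F(10)=55, F(11)=89
= 89


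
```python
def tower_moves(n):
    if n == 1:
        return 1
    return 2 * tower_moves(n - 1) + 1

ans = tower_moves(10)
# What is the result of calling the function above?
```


tower_moves(10)
= 2 * tower_moves(9) + 1
= 2 * (2 * tower_moves(8) + 1) + 1
= 2 * (2 * (2 * tower_moves(7) + 1) + 1) + 1
= 2 * (2 * (2 * (2 * tower_moves(6) + 1) + 1) + 1) + 1
= 2 * (2 * (2 * (2 * (2 * tower_moves(5) + 1) + 1) + 1) + 1) + 1
= 2 * (2 * (2 * (2 * (2 * (2 * tower_moves(4) + 1) + 1) + 1) + 1) + 1) + 1
= 2 * (2 * (2 * (2 * (2 * (2 * (2 * tower_moves(3) + 1) + 1) + 1) + 1) + 1) + 1) + 1
= 2 * (2 * (2 * (2 * (2 * (2 * (2 * (2 * tower_moves(2) + 1) + 1) + 1) + 1) + 1) + 1) + 1) + 1
= 2 * (2 * (2 * (2 * (2 * (2 * (2 * (2 * (2 * tower_moves(1) + 1) + 1) + 1) + 1) + 1) + 1) + 1) + 1) + 1
Now compute bottom-up:
tower_moves(1) = 1
tower_moves(2) = 2 * 1 + 1 = 3
tower_moves(3) = 2 * 3 + 1 = 7
tower_moves(4) = 2 * 7 + 1 = 15
tower_moves(5) = 2 * 15 + 1 = 31
tower_moves(6) = 2 * 31 + 1 = 63
tower_moves(7) = 2 * 63 + 1 = 127
tower_moves(8) = 2 * 127 + 1 = 255
tower_moves(9) = 2 * 255 + 1 = 511
tower_moves(10) = 2 * 511 + 1 = 1023
= 1023


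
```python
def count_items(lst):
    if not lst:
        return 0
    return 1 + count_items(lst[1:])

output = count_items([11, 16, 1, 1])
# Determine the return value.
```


count_items([11, 16, 1, 1])
= 1 + count_items([16, 1, 1])
= 1 + 1 + count_items([1, 1])
= 1 + 1 + 1 + count_items([1])
= 1 + 1 + 1 + 1 + count_items([])
= 1 + 1 + 1 + 1 + 0
= 4


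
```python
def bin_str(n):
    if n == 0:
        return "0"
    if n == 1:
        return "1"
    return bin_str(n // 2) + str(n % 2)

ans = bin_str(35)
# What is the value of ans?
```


bin_str(35)
= bin_str(17) + "1"
= bin_str(8) + "1" + "1"
= bin_str(4) + "0" + "1" + "1"
= bin_str(2) + "0" + "0" + "1" + "1"
= bin_str(1) + "0" + "0" + "0" + "1" + "1"
= "1" + "0" + "0" + "0" + "1" + "1"
= "100011"


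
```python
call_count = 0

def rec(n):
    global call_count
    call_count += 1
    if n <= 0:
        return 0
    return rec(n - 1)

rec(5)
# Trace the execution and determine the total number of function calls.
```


rec(5) calls rec(4) calls ... calls rec(0)
Total calls: 5 + 1 (for base case) = 6


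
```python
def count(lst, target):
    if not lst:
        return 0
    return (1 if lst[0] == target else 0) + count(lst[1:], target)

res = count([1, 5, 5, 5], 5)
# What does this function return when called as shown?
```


count([1, 5, 5, 5], 5)
lst[0]=1 != 5: 0 + count([5, 5, 5], 5)
lst[0]=5 == 5: 1 + count([5, 5], 5)
lst[0]=5 == 5: 1 + count([5], 5)
lst[0]=5 == 5: 1 + count([], 5)
= 3


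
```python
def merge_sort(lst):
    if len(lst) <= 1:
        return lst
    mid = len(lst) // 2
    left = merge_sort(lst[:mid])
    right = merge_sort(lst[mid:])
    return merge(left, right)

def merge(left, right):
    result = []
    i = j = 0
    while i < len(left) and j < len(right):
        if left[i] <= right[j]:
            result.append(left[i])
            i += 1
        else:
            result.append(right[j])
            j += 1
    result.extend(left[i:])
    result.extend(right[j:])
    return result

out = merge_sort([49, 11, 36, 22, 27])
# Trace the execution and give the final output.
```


merge_sort([49, 11, 36, 22, 27])
Split into [49, 11] and [36, 22, 27]
Left sorted: [11, 49]
Right sorted: [22, 27, 36]
Merge [11, 49] and [22, 27, 36]
= [11, 22, 27, 36, 49]


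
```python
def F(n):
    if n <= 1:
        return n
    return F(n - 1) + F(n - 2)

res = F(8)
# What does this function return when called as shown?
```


F(8)
= F(7) + F(6)
= (F(6) + F(5)) + F(6)
Computing bottom-up: F(0)=0, F(1)=1, F(2)=1, F(3)=2, F(4)=3, F(5)=5, F(6)=8, F(7)=13, F(8)=21
= 21


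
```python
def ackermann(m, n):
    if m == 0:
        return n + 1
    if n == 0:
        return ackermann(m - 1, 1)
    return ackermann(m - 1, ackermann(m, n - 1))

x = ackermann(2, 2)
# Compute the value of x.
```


ackermann(2, 2)
= ackermann(1, ackermann(2, 1))
First compute ackermann(2, 1) = 5
= ackermann(1, 5)
= 7


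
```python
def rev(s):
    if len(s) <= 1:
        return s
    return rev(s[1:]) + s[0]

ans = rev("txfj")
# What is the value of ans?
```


rev("txfj")
= rev("xfj") + "t"
= rev("fj") + "x" + "t"
= rev("j") + "f" + "x" + "t"
= "j" + "f" + "x" + "t"
= "jfxt"


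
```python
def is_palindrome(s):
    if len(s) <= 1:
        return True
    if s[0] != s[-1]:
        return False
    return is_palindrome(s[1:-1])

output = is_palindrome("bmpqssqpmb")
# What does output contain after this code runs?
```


is_palindrome("bmpqssqpmb")
"bmpqssqpmb": s[0]='b' == s[-1]='b' -> is_palindrome("mpqssqpm")
"mpqssqpm": s[0]='m' == s[-1]='m' -> is_palindrome("pqssqp")
"pqssqp": s[0]='p' == s[-1]='p' -> is_palindrome("qssq")
"qssq": s[0]='q' == s[-1]='q' -> is_palindrome("ss")
"ss": s[0]='s' == s[-1]='s' -> is_palindrome("")
"": len <= 1 -> True
= True


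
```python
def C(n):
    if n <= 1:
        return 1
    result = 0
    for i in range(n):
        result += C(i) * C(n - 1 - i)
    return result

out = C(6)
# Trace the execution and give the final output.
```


C(6)
= sum of C(i) * C(6-1-i) for i in 0..5
First compute sub-values bottom-up:
  C(0) = 1, C(1) = 1
  C(2) = 1*1 + 1*1 = 2
  C(3) = 1*2 + 1*1 + 2*1 = 5
  C(4) = 1*5 + 1*2 + 2*1 + 5*1 = 14
  C(5) = 1*14 + 1*5 + 2*2 + 5*1 + 14*1 = 42
Now C(6):
  C(0)*C(5) = 1*42 = 42
  C(1)*C(4) = 1*14 = 14
  C(2)*C(3) = 2*5 = 10
  C(3)*C(2) = 5*2 = 10
  C(4)*C(1) = 14*1 = 14
  C(5)*C(0) = 42*1 = 42
= 42 + 14 + 10 + 10 + 14 + 42
= 132


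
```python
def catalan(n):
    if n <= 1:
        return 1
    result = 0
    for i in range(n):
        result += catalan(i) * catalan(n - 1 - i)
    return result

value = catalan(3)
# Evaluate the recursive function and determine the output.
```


catalan(3)
= sum of catalan(i) * catalan(3-1-i) for i in 0..2
First compute sub-values bottom-up:
  catalan(0) = 1, catalan(1) = 1
  catalan(2) = 1*1 + 1*1 = 2
Now catalan(3):
  catalan(0)*catalan(2) = 1*2 = 2
  catalan(1)*catalan(1) = 1*1 = 1
  catalan(2)*catalan(0) = 2*1 = 2
= 2 + 1 + 2
= 5


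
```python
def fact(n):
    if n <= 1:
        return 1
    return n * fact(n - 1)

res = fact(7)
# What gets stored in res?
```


fact(7)
= 7 * fact(6)
= 7 * 6 * fact(5)
= 7 * 6 * 5 * fact(4)
= 7 * 6 * 5 * 4 * fact(3)
= 7 * 6 * 5 * 4 * 3 * fact(2)
= 7 * 6 * 5 * 4 * 3 * 2 * fact(1)
= 7 * 6 * 5 * 4 * 3 * 2 * 1
= 5040


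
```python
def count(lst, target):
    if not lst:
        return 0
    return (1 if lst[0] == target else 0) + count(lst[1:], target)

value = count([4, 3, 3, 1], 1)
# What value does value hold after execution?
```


count([4, 3, 3, 1], 1)
lst[0]=4 != 1: 0 + count([3, 3, 1], 1)
lst[0]=3 != 1: 0 + count([3, 1], 1)
lst[0]=3 != 1: 0 + count([1], 1)
lst[0]=1 == 1: 1 + count([], 1)
= 1


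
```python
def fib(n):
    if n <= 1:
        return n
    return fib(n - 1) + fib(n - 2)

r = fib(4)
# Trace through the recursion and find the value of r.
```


fib(4)
= fib(3) + fib(2)
= (fib(2) + fib(1)) + fib(2)
Computing bottom-up: fib(0)=0, fib(1)=1, fib(2)=1, fib(3)=2, fib(4)=3
= 3


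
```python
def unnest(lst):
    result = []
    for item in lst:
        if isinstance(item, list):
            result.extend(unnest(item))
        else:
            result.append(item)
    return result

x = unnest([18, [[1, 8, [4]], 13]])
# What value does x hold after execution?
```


unnest([18, [[1, 8, [4]], 13]])
Processing each element:
  18 is not a list -> append 18
  [[1, 8, [4]], 13] is a list -> unnest recursively -> [1, 8, 4, 13]
= [18, 1, 8, 4, 13]


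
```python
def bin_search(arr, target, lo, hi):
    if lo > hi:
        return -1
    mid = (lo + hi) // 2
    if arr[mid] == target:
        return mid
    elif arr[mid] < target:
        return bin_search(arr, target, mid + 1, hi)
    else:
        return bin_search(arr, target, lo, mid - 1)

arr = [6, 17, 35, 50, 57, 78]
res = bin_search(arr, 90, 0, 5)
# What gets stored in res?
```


bin_search(arr, 90, 0, 5)
lo=0, hi=5, mid=2, arr[mid]=35
35 < 90, search right half
lo=3, hi=5, mid=4, arr[mid]=57
57 < 90, search right half
lo=5, hi=5, mid=5, arr[mid]=78
78 < 90, search right half
lo > hi, target not found, return -1
= -1


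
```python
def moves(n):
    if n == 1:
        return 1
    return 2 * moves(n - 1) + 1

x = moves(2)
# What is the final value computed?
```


moves(2)
= 2 * moves(1) + 1
Now compute bottom-up:
moves(1) = 1
moves(2) = 2 * 1 + 1 = 3
= 3


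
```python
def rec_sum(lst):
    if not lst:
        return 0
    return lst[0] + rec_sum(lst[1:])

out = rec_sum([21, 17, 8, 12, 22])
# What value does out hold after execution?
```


rec_sum([21, 17, 8, 12, 22])
= 21 + rec_sum([17, 8, 12, 22])
= 21 + 17 + rec_sum([8, 12, 22])
= 21 + 17 + 8 + rec_sum([12, 22])
= 21 + 17 + 8 + 12 + rec_sum([22])
= 21 + 17 + 8 + 12 + 22 + rec_sum([])
= 21 + 17 + 8 + 12 + 22 + 0
= 80


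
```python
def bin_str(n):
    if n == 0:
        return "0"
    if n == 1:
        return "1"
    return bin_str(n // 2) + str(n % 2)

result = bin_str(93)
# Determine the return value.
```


bin_str(93)
= bin_str(46) + "1"
= bin_str(23) + "0" + "1"
= bin_str(11) + "1" + "0" + "1"
= bin_str(5) + "1" + "1" + "0" + "1"
= bin_str(2) + "1" + "1" + "1" + "0" + "1"
= bin_str(1) + "0" + "1" + "1" + "1" + "0" + "1"
= "1" + "0" + "1" + "1" + "1" + "0" + "1"
= "1011101"


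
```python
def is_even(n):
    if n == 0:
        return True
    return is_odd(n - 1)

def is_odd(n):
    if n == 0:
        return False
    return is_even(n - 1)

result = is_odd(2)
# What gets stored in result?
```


is_odd(2)
= is_even(1)
= is_odd(0)
n == 0: return False
= False


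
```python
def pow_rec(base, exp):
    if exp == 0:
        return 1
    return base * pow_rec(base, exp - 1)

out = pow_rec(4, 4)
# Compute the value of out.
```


pow_rec(4, 4)
= 4 * pow_rec(4, 3)
= 4 * 4 * pow_rec(4, 2)
= 4 * 4 * 4 * pow_rec(4, 1)
= 4 * 4 * 4 * 4 * pow_rec(4, 0)
= 4 * 4 * 4 * 4 * 1
= 256


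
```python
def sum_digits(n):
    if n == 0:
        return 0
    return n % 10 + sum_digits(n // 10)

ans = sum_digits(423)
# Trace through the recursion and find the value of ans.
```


sum_digits(423)
= 3 + sum_digits(42)
= 3 + 2 + sum_digits(4)
= 3 + 2 + 4 + sum_digits(0)
= 3 + 2 + 4 + 0
= 9


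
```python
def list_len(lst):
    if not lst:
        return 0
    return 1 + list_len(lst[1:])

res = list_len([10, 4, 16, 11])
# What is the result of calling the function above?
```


list_len([10, 4, 16, 11])
= 1 + list_len([4, 16, 11])
= 1 + 1 + list_len([16, 11])
= 1 + 1 + 1 + list_len([11])
= 1 + 1 + 1 + 1 + list_len([])
= 1 + 1 + 1 + 1 + 0
= 4


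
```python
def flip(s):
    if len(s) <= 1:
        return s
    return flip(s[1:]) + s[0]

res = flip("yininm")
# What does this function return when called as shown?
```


flip("yininm")
= flip("ininm") + "y"
= flip("ninm") + "i" + "y"
= flip("inm") + "n" + "i" + "y"
= flip("nm") + "i" + "n" + "i" + "y"
= flip("m") + "n" + "i" + "n" + "i" + "y"
= "m" + "n" + "i" + "n" + "i" + "y"
= "mniniy"


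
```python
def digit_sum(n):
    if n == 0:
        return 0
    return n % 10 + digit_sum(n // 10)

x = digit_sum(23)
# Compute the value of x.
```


digit_sum(23)
= 3 + digit_sum(2)
= 3 + 2 + digit_sum(0)
= 3 + 2 + 0
= 5


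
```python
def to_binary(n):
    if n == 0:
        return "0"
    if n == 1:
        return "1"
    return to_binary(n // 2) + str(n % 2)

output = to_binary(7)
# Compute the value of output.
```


to_binary(7)
= to_binary(3) + "1"
= to_binary(1) + "1" + "1"
= "1" + "1" + "1"
= "111"


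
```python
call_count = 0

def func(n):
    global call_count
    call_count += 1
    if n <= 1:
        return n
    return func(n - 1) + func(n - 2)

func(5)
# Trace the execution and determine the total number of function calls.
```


func(5) calls func(4) and func(3); each non-base call branches into two more.
Let C(k) = total number of calls made by func(k), including the call to func(k) itself.
Base cases: C(0) = 1, C(1) = 1
Recurrence: C(k) = 1 + C(k-1) + C(k-2)
  C(2) = 1 + C(1) + C(0) = 1 + 1 + 1 = 3
  C(3) = 1 + C(2) + C(1) = 1 + 3 + 1 = 5
  C(4) = 1 + C(3) + C(2) = 1 + 5 + 3 = 9
  C(5) = 1 + C(4) + C(3) = 1 + 9 + 5 = 15
Total calls = C(5) = 15


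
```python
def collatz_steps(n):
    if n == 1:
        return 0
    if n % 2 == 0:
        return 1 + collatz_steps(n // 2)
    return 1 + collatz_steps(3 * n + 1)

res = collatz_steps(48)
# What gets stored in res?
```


collatz_steps(48)
48 is even -> collatz_steps(24)
24 is even -> collatz_steps(12)
12 is even -> collatz_steps(6)
6 is even -> collatz_steps(3)
3 is odd -> 3*3+1 = 10 -> collatz_steps(10)
10 is even -> collatz_steps(5)
5 is odd -> 3*5+1 = 16 -> collatz_steps(16)
16 is even -> collatz_steps(8)
8 is even -> collatz_steps(4)
4 is even -> collatz_steps(2)
2 is even -> collatz_steps(1)
Reached 1 after 11 steps
= 11


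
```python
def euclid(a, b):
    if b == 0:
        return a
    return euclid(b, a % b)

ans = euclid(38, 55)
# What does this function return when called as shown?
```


euclid(38, 55)
= euclid(55, 38 % 55) = euclid(55, 38)
= euclid(38, 55 % 38) = euclid(38, 17)
= euclid(17, 38 % 17) = euclid(17, 4)
= euclid(4, 17 % 4) = euclid(4, 1)
= euclid(1, 4 % 1) = euclid(1, 0)
b == 0, return a = 1


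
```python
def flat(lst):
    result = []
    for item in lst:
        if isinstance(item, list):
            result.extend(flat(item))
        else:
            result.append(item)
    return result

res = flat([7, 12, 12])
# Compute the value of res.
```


flat([7, 12, 12])
Processing each element:
  7 is not a list -> append 7
  12 is not a list -> append 12
  12 is not a list -> append 12
= [7, 12, 12]


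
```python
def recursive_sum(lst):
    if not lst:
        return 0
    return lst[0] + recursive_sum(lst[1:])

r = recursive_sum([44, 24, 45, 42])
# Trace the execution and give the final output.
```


recursive_sum([44, 24, 45, 42])
= 44 + recursive_sum([24, 45, 42])
= 44 + 24 + recursive_sum([45, 42])
= 44 + 24 + 45 + recursive_sum([42])
= 44 + 24 + 45 + 42 + recursive_sum([])
= 44 + 24 + 45 + 42 + 0
= 155


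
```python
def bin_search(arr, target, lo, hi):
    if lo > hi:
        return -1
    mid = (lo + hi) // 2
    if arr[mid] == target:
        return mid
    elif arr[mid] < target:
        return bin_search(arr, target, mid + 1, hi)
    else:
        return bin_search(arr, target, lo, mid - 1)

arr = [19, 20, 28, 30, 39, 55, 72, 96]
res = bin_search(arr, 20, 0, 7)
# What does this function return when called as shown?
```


bin_search(arr, 20, 0, 7)
lo=0, hi=7, mid=3, arr[mid]=30
30 > 20, search left half
lo=0, hi=2, mid=1, arr[mid]=20
arr[1] == 20, found at index 1
= 1


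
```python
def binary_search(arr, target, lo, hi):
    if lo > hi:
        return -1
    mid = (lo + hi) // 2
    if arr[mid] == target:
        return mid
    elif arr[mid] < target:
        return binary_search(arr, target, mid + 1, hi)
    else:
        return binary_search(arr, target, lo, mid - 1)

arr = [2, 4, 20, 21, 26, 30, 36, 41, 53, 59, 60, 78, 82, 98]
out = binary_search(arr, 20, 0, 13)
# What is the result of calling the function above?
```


binary_search(arr, 20, 0, 13)
lo=0, hi=13, mid=6, arr[mid]=36
36 > 20, search left half
lo=0, hi=5, mid=2, arr[mid]=20
arr[2] == 20, found at index 2
= 2


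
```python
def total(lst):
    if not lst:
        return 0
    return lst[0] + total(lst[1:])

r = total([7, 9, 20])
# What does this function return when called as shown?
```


total([7, 9, 20])
= 7 + total([9, 20])
= 7 + 9 + total([20])
= 7 + 9 + 20 + total([])
= 7 + 9 + 20 + 0
= 36


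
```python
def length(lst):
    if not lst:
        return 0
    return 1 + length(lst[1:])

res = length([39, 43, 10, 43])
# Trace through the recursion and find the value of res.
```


length([39, 43, 10, 43])
= 1 + length([43, 10, 43])
= 1 + 1 + length([10, 43])
= 1 + 1 + 1 + length([43])
= 1 + 1 + 1 + 1 + length([])
= 1 + 1 + 1 + 1 + 0
= 4


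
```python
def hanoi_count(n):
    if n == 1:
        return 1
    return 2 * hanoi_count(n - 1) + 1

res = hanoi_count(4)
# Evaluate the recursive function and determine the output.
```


hanoi_count(4)
= 2 * hanoi_count(3) + 1
= 2 * (2 * hanoi_count(2) + 1) + 1
= 2 * (2 * (2 * hanoi_count(1) + 1) + 1) + 1
Now compute bottom-up:
hanoi_count(1) = 1
hanoi_count(2) = 2 * 1 + 1 = 3
hanoi_count(3) = 2 * 3 + 1 = 7
hanoi_count(4) = 2 * 7 + 1 = 15
= 15


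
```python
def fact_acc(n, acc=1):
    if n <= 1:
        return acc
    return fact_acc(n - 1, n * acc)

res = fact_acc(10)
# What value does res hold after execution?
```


fact_acc(10, 1)
= fact_acc(9, 10 * 1) = fact_acc(9, 10)
= fact_acc(8, 9 * 10) = fact_acc(8, 90)
= fact_acc(7, 8 * 90) = fact_acc(7, 720)
= fact_acc(6, 7 * 720) = fact_acc(6, 5040)
= fact_acc(5, 6 * 5040) = fact_acc(5, 30240)
= fact_acc(4, 5 * 30240) = fact_acc(4, 151200)
= fact_acc(3, 4 * 151200) = fact_acc(3, 604800)
= fact_acc(2, 3 * 604800) = fact_acc(2, 1814400)
= fact_acc(1, 2 * 1814400) = fact_acc(1, 3628800)
n <= 1, return acc = 3628800


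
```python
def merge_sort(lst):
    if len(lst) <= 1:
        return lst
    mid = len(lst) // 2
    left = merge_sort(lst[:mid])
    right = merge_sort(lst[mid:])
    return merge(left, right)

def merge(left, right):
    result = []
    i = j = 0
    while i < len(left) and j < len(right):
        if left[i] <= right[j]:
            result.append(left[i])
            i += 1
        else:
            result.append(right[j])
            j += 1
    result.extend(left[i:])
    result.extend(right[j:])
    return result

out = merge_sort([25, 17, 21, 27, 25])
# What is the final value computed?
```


merge_sort([25, 17, 21, 27, 25])
Split into [25, 17] and [21, 27, 25]
Left sorted: [17, 25]
Right sorted: [21, 25, 27]
Merge [17, 25] and [21, 25, 27]
= [17, 21, 25, 25, 27]


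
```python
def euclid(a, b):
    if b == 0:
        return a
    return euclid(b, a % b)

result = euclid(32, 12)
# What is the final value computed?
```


euclid(32, 12)
= euclid(12, 32 % 12) = euclid(12, 8)
= euclid(8, 12 % 8) = euclid(8, 4)
= euclid(4, 8 % 4) = euclid(4, 0)
b == 0, return a = 4


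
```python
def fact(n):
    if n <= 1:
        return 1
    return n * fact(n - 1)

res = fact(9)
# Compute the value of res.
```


fact(9)
= 9 * fact(8)
= 9 * 8 * fact(7)
= 9 * 8 * 7 * fact(6)
= 9 * 8 * 7 * 6 * fact(5)
= 9 * 8 * 7 * 6 * 5 * fact(4)
= 9 * 8 * 7 * 6 * 5 * 4 * fact(3)
= 9 * 8 * 7 * 6 * 5 * 4 * 3 * fact(2)
= 9 * 8 * 7 * 6 * 5 * 4 * 3 * 2 * fact(1)
= 9 * 8 * 7 * 6 * 5 * 4 * 3 * 2 * 1
= 362880
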